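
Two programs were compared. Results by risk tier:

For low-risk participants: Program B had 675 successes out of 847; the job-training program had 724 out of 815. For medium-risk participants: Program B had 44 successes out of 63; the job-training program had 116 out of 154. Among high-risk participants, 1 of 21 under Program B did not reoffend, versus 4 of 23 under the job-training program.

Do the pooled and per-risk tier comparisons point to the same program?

Yes

Low-risk: Program B 675/847 = 79.7%, the job-training program 724/815 = 88.8% → the job-training program
Medium-risk: Program B 44/63 = 69.8%, the job-training program 116/154 = 75.3% → the job-training program
High-risk: Program B 1/21 = 4.8%, the job-training program 4/23 = 17.4% → the job-training program
Overall: Program B 720/931 = 77.3%, the job-training program 844/992 = 85.1% → the job-training program
The job-training program wins overall and in every risk group — no reversal.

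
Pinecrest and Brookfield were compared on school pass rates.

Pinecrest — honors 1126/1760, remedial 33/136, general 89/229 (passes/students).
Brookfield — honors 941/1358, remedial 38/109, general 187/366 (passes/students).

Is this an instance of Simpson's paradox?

No

Honors: Pinecrest 1126/1760 = 64.0%, Brookfield 941/1358 = 69.3% → Brookfield
Remedial: Pinecrest 33/136 = 24.3%, Brookfield 38/109 = 34.9% → Brookfield
General: Pinecrest 89/229 = 38.9%, Brookfield 187/366 = 51.1% → Brookfield
Overall: Pinecrest 1248/2125 = 58.7%, Brookfield 1166/1833 = 63.6% → Brookfield
Brookfield wins overall and in every student group — no reversal.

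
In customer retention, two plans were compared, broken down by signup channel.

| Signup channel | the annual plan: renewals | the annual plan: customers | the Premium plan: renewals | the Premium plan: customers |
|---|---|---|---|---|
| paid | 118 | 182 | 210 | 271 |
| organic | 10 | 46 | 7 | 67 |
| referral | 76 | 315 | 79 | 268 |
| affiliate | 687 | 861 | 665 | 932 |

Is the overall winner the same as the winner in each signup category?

Paid: the annual plan 118/182 = 64.8%, the Premium plan 210/271 = 77.5% → the Premium plan
Organic: the annual plan 10/46 = 21.7%, the Premium plan 7/67 = 10.4% → the annual plan
Referral: the annual plan 76/315 = 24.1%, the Premium plan 79/268 = 29.5% → the Premium plan
Affiliate: the annual plan 687/861 = 79.8%, the Premium plan 665/932 = 71.4% → the annual plan
Overall: the annual plan 891/1404 = 63.5%, the Premium plan 961/1538 = 62.5% → the annual plan
Neither sweeps: the annual plan wins 2 of 4 groups, the Premium plan wins 2. The annual plan wins overall but not every group — no Simpson reversal.

No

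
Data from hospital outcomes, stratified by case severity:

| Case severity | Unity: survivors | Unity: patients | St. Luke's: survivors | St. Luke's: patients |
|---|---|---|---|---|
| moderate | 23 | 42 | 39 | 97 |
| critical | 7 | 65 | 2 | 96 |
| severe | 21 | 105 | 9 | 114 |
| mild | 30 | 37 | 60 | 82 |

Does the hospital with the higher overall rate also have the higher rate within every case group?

Yes

Moderate: Unity 23/42 = 54.8%, St. Luke's 39/97 = 40.2% → Unity
Critical: Unity 7/65 = 10.8%, St. Luke's 2/96 = 2.1% → Unity
Severe: Unity 21/105 = 20.0%, St. Luke's 9/114 = 7.9% → Unity
Mild: Unity 30/37 = 81.1%, St. Luke's 60/82 = 73.2% → Unity
Overall: Unity 81/249 = 32.5%, St. Luke's 110/389 = 28.3% → Unity
Unity wins overall and in every case group — no reversal.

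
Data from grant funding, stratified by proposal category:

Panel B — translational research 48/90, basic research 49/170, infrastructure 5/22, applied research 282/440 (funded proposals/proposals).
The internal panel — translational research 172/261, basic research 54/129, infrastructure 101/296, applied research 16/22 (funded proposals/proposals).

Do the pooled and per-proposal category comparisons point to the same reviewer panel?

Translational research: Panel B 48/90 = 53.3%, the internal panel 172/261 = 65.9% → the internal panel
Basic research: Panel B 49/170 = 28.8%, the internal panel 54/129 = 41.9% → the internal panel
Infrastructure: Panel B 5/22 = 22.7%, the internal panel 101/296 = 34.1% → the internal panel
Applied research: Panel B 282/440 = 64.1%, the internal panel 16/22 = 72.7% → the internal panel
Overall: Panel B 384/722 = 53.2%, the internal panel 343/708 = 48.4% → Panel B
The internal panel wins each proposal group but Panel B wins overall — the comparison reverses. The internal panel's proposals skew toward infrastructure, which has a lower base rate.

No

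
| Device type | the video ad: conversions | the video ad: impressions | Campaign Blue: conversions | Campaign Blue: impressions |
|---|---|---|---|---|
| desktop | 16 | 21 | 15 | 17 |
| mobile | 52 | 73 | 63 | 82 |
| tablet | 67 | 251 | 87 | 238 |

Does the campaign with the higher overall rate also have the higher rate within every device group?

Desktop: the video ad 16/21 = 76.2%, Campaign Blue 15/17 = 88.2% → Campaign Blue
Mobile: the video ad 52/73 = 71.2%, Campaign Blue 63/82 = 76.8% → Campaign Blue
Tablet: the video ad 67/251 = 26.7%, Campaign Blue 87/238 = 36.6% → Campaign Blue
Overall: the video ad 135/345 = 39.1%, Campaign Blue 165/337 = 49.0% → Campaign Blue
Campaign Blue wins overall and in every device group — no reversal.

Yes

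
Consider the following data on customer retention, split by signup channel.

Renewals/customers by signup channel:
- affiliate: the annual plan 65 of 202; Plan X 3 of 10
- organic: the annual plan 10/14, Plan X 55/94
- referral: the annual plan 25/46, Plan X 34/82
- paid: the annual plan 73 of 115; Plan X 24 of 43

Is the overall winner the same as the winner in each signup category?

Affiliate: the annual plan 65/202 = 32.2%, Plan X 3/10 = 30.0% → the annual plan
Organic: the annual plan 10/14 = 71.4%, Plan X 55/94 = 58.5% → the annual plan
Referral: the annual plan 25/46 = 54.3%, Plan X 34/82 = 41.5% → the annual plan
Paid: the annual plan 73/115 = 63.5%, Plan X 24/43 = 55.8% → the annual plan
Overall: the annual plan 173/377 = 45.9%, Plan X 116/229 = 50.7% → Plan X
The annual plan wins each signup group but Plan X wins overall — the comparison reverses. The annual plan's customers skew toward affiliate, which has a lower base rate.

No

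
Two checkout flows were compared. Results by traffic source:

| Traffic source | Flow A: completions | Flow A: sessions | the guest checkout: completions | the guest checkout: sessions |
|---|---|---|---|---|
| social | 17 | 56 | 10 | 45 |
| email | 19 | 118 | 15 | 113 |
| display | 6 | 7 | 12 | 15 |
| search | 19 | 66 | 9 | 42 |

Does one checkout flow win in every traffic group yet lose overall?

No

Social: Flow A 17/56 = 30.4%, the guest checkout 10/45 = 22.2% → Flow A
Email: Flow A 19/118 = 16.1%, the guest checkout 15/113 = 13.3% → Flow A
Display: Flow A 6/7 = 85.7%, the guest checkout 12/15 = 80.0% → Flow A
Search: Flow A 19/66 = 28.8%, the guest checkout 9/42 = 21.4% → Flow A
Overall: Flow A 61/247 = 24.7%, the guest checkout 46/215 = 21.4% → Flow A
Flow A wins overall and in every traffic group — no reversal.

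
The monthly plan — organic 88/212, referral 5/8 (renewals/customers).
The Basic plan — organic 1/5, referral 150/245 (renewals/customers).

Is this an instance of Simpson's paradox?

Yes

Organic: the monthly plan 88/212 = 41.5%, the Basic plan 1/5 = 20.0% → the monthly plan
Referral: the monthly plan 5/8 = 62.5%, the Basic plan 150/245 = 61.2% → the monthly plan
Overall: the monthly plan 93/220 = 42.3%, the Basic plan 151/250 = 60.4% → the Basic plan
The monthly plan wins each signup group but the Basic plan wins overall — the comparison reverses. The monthly plan's customers skew toward organic, which has a lower base rate.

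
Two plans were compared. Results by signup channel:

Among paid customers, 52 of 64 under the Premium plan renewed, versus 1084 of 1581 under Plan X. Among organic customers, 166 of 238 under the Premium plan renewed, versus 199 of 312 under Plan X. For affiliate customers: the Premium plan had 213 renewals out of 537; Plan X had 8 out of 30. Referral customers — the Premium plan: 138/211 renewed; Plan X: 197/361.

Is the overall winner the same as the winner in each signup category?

Paid: the Premium plan 52/64 = 81.2%, Plan X 1084/1581 = 68.6% → the Premium plan
Organic: the Premium plan 166/238 = 69.7%, Plan X 199/312 = 63.8% → the Premium plan
Affiliate: the Premium plan 213/537 = 39.7%, Plan X 8/30 = 26.7% → the Premium plan
Referral: the Premium plan 138/211 = 65.4%, Plan X 197/361 = 54.6% → the Premium plan
Overall: the Premium plan 569/1050 = 54.2%, Plan X 1488/2284 = 65.1% → Plan X
The Premium plan wins each signup group but Plan X wins overall — the comparison reverses. The Premium plan's customers skew toward affiliate, which has a lower base rate.

No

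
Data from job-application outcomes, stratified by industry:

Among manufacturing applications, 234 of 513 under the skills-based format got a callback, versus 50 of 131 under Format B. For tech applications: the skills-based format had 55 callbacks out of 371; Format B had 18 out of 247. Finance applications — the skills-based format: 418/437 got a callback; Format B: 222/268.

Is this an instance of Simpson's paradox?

Manufacturing: the skills-based format 234/513 = 45.6%, Format B 50/131 = 38.2% → the skills-based format
Tech: the skills-based format 55/371 = 14.8%, Format B 18/247 = 7.3% → the skills-based format
Finance: the skills-based format 418/437 = 95.7%, Format B 222/268 = 82.8% → the skills-based format
Overall: the skills-based format 707/1321 = 53.5%, Format B 290/646 = 44.9% → the skills-based format
The skills-based format wins overall and in every industry group — no reversal.

No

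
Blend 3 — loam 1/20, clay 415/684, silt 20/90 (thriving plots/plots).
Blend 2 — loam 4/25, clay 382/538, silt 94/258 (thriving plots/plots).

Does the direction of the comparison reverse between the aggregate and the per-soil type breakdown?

No

Loam: Blend 3 1/20 = 5.0%, Blend 2 4/25 = 16.0% → Blend 2
Clay: Blend 3 415/684 = 60.7%, Blend 2 382/538 = 71.0% → Blend 2
Silt: Blend 3 20/90 = 22.2%, Blend 2 94/258 = 36.4% → Blend 2
Overall: Blend 3 436/794 = 54.9%, Blend 2 480/821 = 58.5% → Blend 2
Blend 2 wins overall and in every soil group — no reversal.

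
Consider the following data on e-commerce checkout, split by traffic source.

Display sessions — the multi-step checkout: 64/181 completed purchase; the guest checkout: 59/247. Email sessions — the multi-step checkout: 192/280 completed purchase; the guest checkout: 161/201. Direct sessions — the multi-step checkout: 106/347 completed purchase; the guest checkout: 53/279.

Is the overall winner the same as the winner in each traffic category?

Display: the multi-step checkout 64/181 = 35.4%, the guest checkout 59/247 = 23.9% → the multi-step checkout
Email: the multi-step checkout 192/280 = 68.6%, the guest checkout 161/201 = 80.1% → the guest checkout
Direct: the multi-step checkout 106/347 = 30.5%, the guest checkout 53/279 = 19.0% → the multi-step checkout
Overall: the multi-step checkout 362/808 = 44.8%, the guest checkout 273/727 = 37.6% → the multi-step checkout
Neither sweeps: the multi-step checkout wins 2 of 3 groups, the guest checkout wins 1. The multi-step checkout wins overall but not every group — no Simpson reversal.

No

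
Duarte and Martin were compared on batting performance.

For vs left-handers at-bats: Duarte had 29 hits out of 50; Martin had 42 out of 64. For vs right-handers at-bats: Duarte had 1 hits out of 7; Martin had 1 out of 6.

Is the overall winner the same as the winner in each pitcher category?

Vs left-handers: Duarte 29/50 = 58.0%, Martin 42/64 = 65.6% → Martin
Vs right-handers: Duarte 1/7 = 14.3%, Martin 1/6 = 16.7% → Martin
Overall: Duarte 30/57 = 52.6%, Martin 43/70 = 61.4% → Martin
Martin wins overall and in every pitcher group — no reversal.

Yes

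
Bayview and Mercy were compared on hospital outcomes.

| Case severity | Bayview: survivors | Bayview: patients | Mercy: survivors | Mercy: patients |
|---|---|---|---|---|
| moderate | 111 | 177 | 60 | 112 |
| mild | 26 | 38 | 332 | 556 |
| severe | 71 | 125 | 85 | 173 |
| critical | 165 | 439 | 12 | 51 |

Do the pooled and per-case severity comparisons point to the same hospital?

No

Moderate: Bayview 111/177 = 62.7%, Mercy 60/112 = 53.6% → Bayview
Mild: Bayview 26/38 = 68.4%, Mercy 332/556 = 59.7% → Bayview
Severe: Bayview 71/125 = 56.8%, Mercy 85/173 = 49.1% → Bayview
Critical: Bayview 165/439 = 37.6%, Mercy 12/51 = 23.5% → Bayview
Overall: Bayview 373/779 = 47.9%, Mercy 489/892 = 54.8% → Mercy
Bayview wins each case group but Mercy wins overall — the comparison reverses. Bayview's patients skew toward critical, which has a lower base rate.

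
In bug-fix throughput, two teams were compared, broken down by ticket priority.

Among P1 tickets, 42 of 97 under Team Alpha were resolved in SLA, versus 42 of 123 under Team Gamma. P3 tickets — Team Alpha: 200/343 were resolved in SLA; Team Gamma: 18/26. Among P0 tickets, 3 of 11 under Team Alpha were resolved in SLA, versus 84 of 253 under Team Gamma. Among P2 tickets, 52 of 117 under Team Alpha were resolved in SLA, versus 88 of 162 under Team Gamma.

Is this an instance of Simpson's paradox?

No

P1: Team Alpha 42/97 = 43.3%, Team Gamma 42/123 = 34.1% → Team Alpha
P3: Team Alpha 200/343 = 58.3%, Team Gamma 18/26 = 69.2% → Team Gamma
P0: Team Alpha 3/11 = 27.3%, Team Gamma 84/253 = 33.2% → Team Gamma
P2: Team Alpha 52/117 = 44.4%, Team Gamma 88/162 = 54.3% → Team Gamma
Overall: Team Alpha 297/568 = 52.3%, Team Gamma 232/564 = 41.1% → Team Alpha
Neither sweeps: Team Alpha wins 1 of 4 groups, Team Gamma wins 3. Team Alpha wins overall but not every group — no Simpson reversal.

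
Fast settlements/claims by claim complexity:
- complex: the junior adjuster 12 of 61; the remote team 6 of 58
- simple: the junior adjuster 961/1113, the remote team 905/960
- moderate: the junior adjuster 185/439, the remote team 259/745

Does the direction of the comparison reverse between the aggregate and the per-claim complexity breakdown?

Complex: the junior adjuster 12/61 = 19.7%, the remote team 6/58 = 10.3% → the junior adjuster
Simple: the junior adjuster 961/1113 = 86.3%, the remote team 905/960 = 94.3% → the remote team
Moderate: the junior adjuster 185/439 = 42.1%, the remote team 259/745 = 34.8% → the junior adjuster
Overall: the junior adjuster 1158/1613 = 71.8%, the remote team 1170/1763 = 66.4% → the junior adjuster
Neither sweeps: the junior adjuster wins 2 of 3 groups, the remote team wins 1. The junior adjuster wins overall but not every group — no Simpson reversal.

No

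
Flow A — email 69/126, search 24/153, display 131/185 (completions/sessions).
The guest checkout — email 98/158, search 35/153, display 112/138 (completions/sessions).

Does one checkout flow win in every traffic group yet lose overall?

No

Email: Flow A 69/126 = 54.8%, the guest checkout 98/158 = 62.0% → the guest checkout
Search: Flow A 24/153 = 15.7%, the guest checkout 35/153 = 22.9% → the guest checkout
Display: Flow A 131/185 = 70.8%, the guest checkout 112/138 = 81.2% → the guest checkout
Overall: Flow A 224/464 = 48.3%, the guest checkout 245/449 = 54.6% → the guest checkout
The guest checkout wins overall and in every traffic group — no reversal.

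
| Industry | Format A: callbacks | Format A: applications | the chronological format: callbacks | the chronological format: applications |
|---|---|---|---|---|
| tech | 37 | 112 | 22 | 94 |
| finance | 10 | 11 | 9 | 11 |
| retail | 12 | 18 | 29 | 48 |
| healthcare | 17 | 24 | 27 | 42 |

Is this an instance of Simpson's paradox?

Tech: Format A 37/112 = 33.0%, the chronological format 22/94 = 23.4% → Format A
Finance: Format A 10/11 = 90.9%, the chronological format 9/11 = 81.8% → Format A
Retail: Format A 12/18 = 66.7%, the chronological format 29/48 = 60.4% → Format A
Healthcare: Format A 17/24 = 70.8%, the chronological format 27/42 = 64.3% → Format A
Overall: Format A 76/165 = 46.1%, the chronological format 87/195 = 44.6% → Format A
Format A wins overall and in every industry group — no reversal.

No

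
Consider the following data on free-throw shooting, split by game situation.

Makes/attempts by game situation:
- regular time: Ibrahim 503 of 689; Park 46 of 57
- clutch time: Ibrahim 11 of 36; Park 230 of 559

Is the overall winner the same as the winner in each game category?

No

Regular time: Ibrahim 503/689 = 73.0%, Park 46/57 = 80.7% → Park
Clutch time: Ibrahim 11/36 = 30.6%, Park 230/559 = 41.1% → Park
Overall: Ibrahim 514/725 = 70.9%, Park 276/616 = 44.8% → Ibrahim
Park wins each game group but Ibrahim wins overall — the comparison reverses. Park's attempts skew toward clutch time, which has a lower base rate.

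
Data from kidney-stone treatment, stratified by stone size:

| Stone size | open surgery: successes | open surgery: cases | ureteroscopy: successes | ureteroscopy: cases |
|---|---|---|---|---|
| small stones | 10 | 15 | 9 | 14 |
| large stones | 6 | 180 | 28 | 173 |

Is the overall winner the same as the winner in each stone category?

Small stones: open surgery 10/15 = 66.7%, ureteroscopy 9/14 = 64.3% → open surgery
Large stones: open surgery 6/180 = 3.3%, ureteroscopy 28/173 = 16.2% → ureteroscopy
Overall: open surgery 16/195 = 8.2%, ureteroscopy 37/187 = 19.8% → ureteroscopy
Neither sweeps: open surgery wins 1 of 2 groups, ureteroscopy wins 1. Ureteroscopy wins overall but not every group — no Simpson reversal.

No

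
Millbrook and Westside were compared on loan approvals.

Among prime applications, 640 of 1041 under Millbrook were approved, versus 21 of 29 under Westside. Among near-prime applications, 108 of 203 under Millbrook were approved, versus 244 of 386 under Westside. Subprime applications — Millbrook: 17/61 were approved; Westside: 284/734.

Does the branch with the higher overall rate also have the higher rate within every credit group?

No

Prime: Millbrook 640/1041 = 61.5%, Westside 21/29 = 72.4% → Westside
Near-prime: Millbrook 108/203 = 53.2%, Westside 244/386 = 63.2% → Westside
Subprime: Millbrook 17/61 = 27.9%, Westside 284/734 = 38.7% → Westside
Overall: Millbrook 765/1305 = 58.6%, Westside 549/1149 = 47.8% → Millbrook
Westside wins each credit group but Millbrook wins overall — the comparison reverses. Westside's applications skew toward subprime, which has a lower base rate.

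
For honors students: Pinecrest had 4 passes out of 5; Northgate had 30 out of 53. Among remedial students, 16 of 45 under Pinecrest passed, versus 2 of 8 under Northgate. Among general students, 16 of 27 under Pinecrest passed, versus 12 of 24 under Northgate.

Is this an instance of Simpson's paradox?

Yes

Honors: Pinecrest 4/5 = 80.0%, Northgate 30/53 = 56.6% → Pinecrest
Remedial: Pinecrest 16/45 = 35.6%, Northgate 2/8 = 25.0% → Pinecrest
General: Pinecrest 16/27 = 59.3%, Northgate 12/24 = 50.0% → Pinecrest
Overall: Pinecrest 36/77 = 46.8%, Northgate 44/85 = 51.8% → Northgate
Pinecrest wins each student group but Northgate wins overall — the comparison reverses. Pinecrest's students skew toward remedial, which has a lower base rate.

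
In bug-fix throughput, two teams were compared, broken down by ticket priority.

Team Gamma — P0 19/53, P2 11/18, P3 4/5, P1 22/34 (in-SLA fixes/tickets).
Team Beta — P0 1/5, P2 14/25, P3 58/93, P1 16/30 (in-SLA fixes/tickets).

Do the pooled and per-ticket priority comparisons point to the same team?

P0: Team Gamma 19/53 = 35.8%, Team Beta 1/5 = 20.0% → Team Gamma
P2: Team Gamma 11/18 = 61.1%, Team Beta 14/25 = 56.0% → Team Gamma
P3: Team Gamma 4/5 = 80.0%, Team Beta 58/93 = 62.4% → Team Gamma
P1: Team Gamma 22/34 = 64.7%, Team Beta 16/30 = 53.3% → Team Gamma
Overall: Team Gamma 56/110 = 50.9%, Team Beta 89/153 = 58.2% → Team Beta
Team Gamma wins each ticket group but Team Beta wins overall — the comparison reverses. Team Gamma's tickets skew toward P0, which has a lower base rate.

No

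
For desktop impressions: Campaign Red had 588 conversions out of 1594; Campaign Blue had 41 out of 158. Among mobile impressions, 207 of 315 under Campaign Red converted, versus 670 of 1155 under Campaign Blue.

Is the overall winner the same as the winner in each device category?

No

Desktop: Campaign Red 588/1594 = 36.9%, Campaign Blue 41/158 = 25.9% → Campaign Red
Mobile: Campaign Red 207/315 = 65.7%, Campaign Blue 670/1155 = 58.0% → Campaign Red
Overall: Campaign Red 795/1909 = 41.6%, Campaign Blue 711/1313 = 54.2% → Campaign Blue
Campaign Red wins each device group but Campaign Blue wins overall — the comparison reverses. Campaign Red's impressions skew toward desktop, which has a lower base rate.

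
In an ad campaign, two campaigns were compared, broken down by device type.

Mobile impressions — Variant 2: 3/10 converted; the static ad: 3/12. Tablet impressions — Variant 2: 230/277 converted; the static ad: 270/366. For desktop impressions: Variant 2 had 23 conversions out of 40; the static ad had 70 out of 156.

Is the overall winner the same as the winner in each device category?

Mobile: Variant 2 3/10 = 30.0%, the static ad 3/12 = 25.0% → Variant 2
Tablet: Variant 2 230/277 = 83.0%, the static ad 270/366 = 73.8% → Variant 2
Desktop: Variant 2 23/40 = 57.5%, the static ad 70/156 = 44.9% → Variant 2
Overall: Variant 2 256/327 = 78.3%, the static ad 343/534 = 64.2% → Variant 2
Variant 2 wins overall and in every device group — no reversal.

Yes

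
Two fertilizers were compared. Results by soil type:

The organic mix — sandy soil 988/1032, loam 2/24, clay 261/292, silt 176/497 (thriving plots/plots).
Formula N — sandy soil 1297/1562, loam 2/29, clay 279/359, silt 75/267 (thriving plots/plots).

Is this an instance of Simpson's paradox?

No

Sandy soil: the organic mix 988/1032 = 95.7%, Formula N 1297/1562 = 83.0% → the organic mix
Loam: the organic mix 2/24 = 8.3%, Formula N 2/29 = 6.9% → the organic mix
Clay: the organic mix 261/292 = 89.4%, Formula N 279/359 = 77.7% → the organic mix
Silt: the organic mix 176/497 = 35.4%, Formula N 75/267 = 28.1% → the organic mix
Overall: the organic mix 1427/1845 = 77.3%, Formula N 1653/2217 = 74.6% → the organic mix
The organic mix wins overall and in every soil group — no reversal.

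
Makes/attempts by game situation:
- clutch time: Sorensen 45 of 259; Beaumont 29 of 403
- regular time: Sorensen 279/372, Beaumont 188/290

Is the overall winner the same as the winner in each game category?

Yes

Clutch time: Sorensen 45/259 = 17.4%, Beaumont 29/403 = 7.2% → Sorensen
Regular time: Sorensen 279/372 = 75.0%, Beaumont 188/290 = 64.8% → Sorensen
Overall: Sorensen 324/631 = 51.3%, Beaumont 217/693 = 31.3% → Sorensen
Sorensen wins overall and in every game group — no reversal.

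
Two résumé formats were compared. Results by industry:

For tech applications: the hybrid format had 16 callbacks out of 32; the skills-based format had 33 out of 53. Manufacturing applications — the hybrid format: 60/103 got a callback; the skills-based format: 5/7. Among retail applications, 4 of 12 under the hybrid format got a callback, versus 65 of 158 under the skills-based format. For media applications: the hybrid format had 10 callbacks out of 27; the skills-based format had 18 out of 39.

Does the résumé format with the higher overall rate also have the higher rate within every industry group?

Tech: the hybrid format 16/32 = 50.0%, the skills-based format 33/53 = 62.3% → the skills-based format
Manufacturing: the hybrid format 60/103 = 58.3%, the skills-based format 5/7 = 71.4% → the skills-based format
Retail: the hybrid format 4/12 = 33.3%, the skills-based format 65/158 = 41.1% → the skills-based format
Media: the hybrid format 10/27 = 37.0%, the skills-based format 18/39 = 46.2% → the skills-based format
Overall: the hybrid format 90/174 = 51.7%, the skills-based format 121/257 = 47.1% → the hybrid format
The skills-based format wins each industry group but the hybrid format wins overall — the comparison reverses. The skills-based format's applications skew toward retail, which has a lower base rate.

No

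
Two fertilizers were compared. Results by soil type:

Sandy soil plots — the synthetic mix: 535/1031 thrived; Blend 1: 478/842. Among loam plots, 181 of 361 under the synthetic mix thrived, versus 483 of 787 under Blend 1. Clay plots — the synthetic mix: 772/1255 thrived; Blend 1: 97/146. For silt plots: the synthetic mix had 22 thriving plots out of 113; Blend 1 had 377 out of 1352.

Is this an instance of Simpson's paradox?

Yes

Sandy soil: the synthetic mix 535/1031 = 51.9%, Blend 1 478/842 = 56.8% → Blend 1
Loam: the synthetic mix 181/361 = 50.1%, Blend 1 483/787 = 61.4% → Blend 1
Clay: the synthetic mix 772/1255 = 61.5%, Blend 1 97/146 = 66.4% → Blend 1
Silt: the synthetic mix 22/113 = 19.5%, Blend 1 377/1352 = 27.9% → Blend 1
Overall: the synthetic mix 1510/2760 = 54.7%, Blend 1 1435/3127 = 45.9% → the synthetic mix
Blend 1 wins each soil group but the synthetic mix wins overall — the comparison reverses. Blend 1's plots skew toward silt, which has a lower base rate.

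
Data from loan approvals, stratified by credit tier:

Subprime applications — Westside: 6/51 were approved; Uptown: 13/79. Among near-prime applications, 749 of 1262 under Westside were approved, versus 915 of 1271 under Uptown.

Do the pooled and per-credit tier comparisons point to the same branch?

Subprime: Westside 6/51 = 11.8%, Uptown 13/79 = 16.5% → Uptown
Near-prime: Westside 749/1262 = 59.4%, Uptown 915/1271 = 72.0% → Uptown
Overall: Westside 755/1313 = 57.5%, Uptown 928/1350 = 68.7% → Uptown
Uptown wins overall and in every credit group — no reversal.

Yes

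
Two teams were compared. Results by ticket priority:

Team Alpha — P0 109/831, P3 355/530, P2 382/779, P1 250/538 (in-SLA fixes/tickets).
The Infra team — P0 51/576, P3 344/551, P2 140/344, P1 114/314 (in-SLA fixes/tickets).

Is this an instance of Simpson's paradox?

P0: Team Alpha 109/831 = 13.1%, the Infra team 51/576 = 8.9% → Team Alpha
P3: Team Alpha 355/530 = 67.0%, the Infra team 344/551 = 62.4% → Team Alpha
P2: Team Alpha 382/779 = 49.0%, the Infra team 140/344 = 40.7% → Team Alpha
P1: Team Alpha 250/538 = 46.5%, the Infra team 114/314 = 36.3% → Team Alpha
Overall: Team Alpha 1096/2678 = 40.9%, the Infra team 649/1785 = 36.4% → Team Alpha
Team Alpha wins overall and in every ticket group — no reversal.

No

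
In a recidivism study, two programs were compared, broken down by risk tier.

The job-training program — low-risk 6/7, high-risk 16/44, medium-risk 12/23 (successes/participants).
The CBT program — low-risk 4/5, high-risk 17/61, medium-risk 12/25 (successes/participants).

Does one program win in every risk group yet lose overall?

No

Low-risk: the job-training program 6/7 = 85.7%, the CBT program 4/5 = 80.0% → the job-training program
High-risk: the job-training program 16/44 = 36.4%, the CBT program 17/61 = 27.9% → the job-training program
Medium-risk: the job-training program 12/23 = 52.2%, the CBT program 12/25 = 48.0% → the job-training program
Overall: the job-training program 34/74 = 45.9%, the CBT program 33/91 = 36.3% → the job-training program
The job-training program wins overall and in every risk group — no reversal.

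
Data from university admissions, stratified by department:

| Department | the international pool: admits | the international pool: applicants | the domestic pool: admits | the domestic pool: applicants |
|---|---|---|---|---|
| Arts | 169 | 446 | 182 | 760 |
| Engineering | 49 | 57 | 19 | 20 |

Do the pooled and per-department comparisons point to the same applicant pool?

Arts: the international pool 169/446 = 37.9%, the domestic pool 182/760 = 23.9% → the international pool
Engineering: the international pool 49/57 = 86.0%, the domestic pool 19/20 = 95.0% → the domestic pool
Overall: the international pool 218/503 = 43.3%, the domestic pool 201/780 = 25.8% → the international pool
Neither sweeps: the international pool wins 1 of 2 groups, the domestic pool wins 1. The international pool wins overall but not every group — no Simpson reversal.

No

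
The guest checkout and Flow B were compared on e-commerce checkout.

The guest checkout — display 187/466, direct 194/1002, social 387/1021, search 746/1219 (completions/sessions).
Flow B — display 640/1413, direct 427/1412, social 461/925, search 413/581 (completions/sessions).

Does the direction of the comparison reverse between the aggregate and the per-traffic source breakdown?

Display: the guest checkout 187/466 = 40.1%, Flow B 640/1413 = 45.3% → Flow B
Direct: the guest checkout 194/1002 = 19.4%, Flow B 427/1412 = 30.2% → Flow B
Social: the guest checkout 387/1021 = 37.9%, Flow B 461/925 = 49.8% → Flow B
Search: the guest checkout 746/1219 = 61.2%, Flow B 413/581 = 71.1% → Flow B
Overall: the guest checkout 1514/3708 = 40.8%, Flow B 1941/4331 = 44.8% → Flow B
Flow B wins overall and in every traffic group — no reversal.

No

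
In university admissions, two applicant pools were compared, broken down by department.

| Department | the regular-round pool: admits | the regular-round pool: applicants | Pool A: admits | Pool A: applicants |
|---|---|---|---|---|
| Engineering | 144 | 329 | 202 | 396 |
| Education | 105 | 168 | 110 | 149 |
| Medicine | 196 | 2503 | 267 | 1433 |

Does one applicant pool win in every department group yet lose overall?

No

Engineering: the regular-round pool 144/329 = 43.8%, Pool A 202/396 = 51.0% → Pool A
Education: the regular-round pool 105/168 = 62.5%, Pool A 110/149 = 73.8% → Pool A
Medicine: the regular-round pool 196/2503 = 7.8%, Pool A 267/1433 = 18.6% → Pool A
Overall: the regular-round pool 445/3000 = 14.8%, Pool A 579/1978 = 29.3% → Pool A
Pool A wins overall and in every department group — no reversal.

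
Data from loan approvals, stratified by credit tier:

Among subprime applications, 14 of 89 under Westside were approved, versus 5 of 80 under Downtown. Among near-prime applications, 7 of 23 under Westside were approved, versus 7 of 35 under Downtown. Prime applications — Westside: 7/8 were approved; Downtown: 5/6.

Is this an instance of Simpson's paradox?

Subprime: Westside 14/89 = 15.7%, Downtown 5/80 = 6.2% → Westside
Near-prime: Westside 7/23 = 30.4%, Downtown 7/35 = 20.0% → Westside
Prime: Westside 7/8 = 87.5%, Downtown 5/6 = 83.3% → Westside
Overall: Westside 28/120 = 23.3%, Downtown 17/121 = 14.0% → Westside
Westside wins overall and in every credit group — no reversal.

No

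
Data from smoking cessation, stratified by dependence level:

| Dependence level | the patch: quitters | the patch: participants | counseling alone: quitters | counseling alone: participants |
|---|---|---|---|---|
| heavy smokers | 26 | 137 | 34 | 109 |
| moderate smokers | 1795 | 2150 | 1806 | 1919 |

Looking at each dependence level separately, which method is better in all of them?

counseling alone

Heavy smokers: the patch 26/137 = 19.0%, counseling alone 34/109 = 31.2% → counseling alone
Moderate smokers: the patch 1795/2150 = 83.5%, counseling alone 1806/1919 = 94.1% → counseling alone
Counseling alone has the higher rate in both groups.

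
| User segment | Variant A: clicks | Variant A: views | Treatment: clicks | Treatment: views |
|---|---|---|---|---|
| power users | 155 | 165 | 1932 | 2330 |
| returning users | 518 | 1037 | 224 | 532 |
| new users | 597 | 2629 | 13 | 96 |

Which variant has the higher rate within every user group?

Variant A

Power users: Variant A 155/165 = 93.9%, Treatment 1932/2330 = 82.9% → Variant A
Returning users: Variant A 518/1037 = 50.0%, Treatment 224/532 = 42.1% → Variant A
New users: Variant A 597/2629 = 22.7%, Treatment 13/96 = 13.5% → Variant A
Variant A has the higher rate in all 3 groups.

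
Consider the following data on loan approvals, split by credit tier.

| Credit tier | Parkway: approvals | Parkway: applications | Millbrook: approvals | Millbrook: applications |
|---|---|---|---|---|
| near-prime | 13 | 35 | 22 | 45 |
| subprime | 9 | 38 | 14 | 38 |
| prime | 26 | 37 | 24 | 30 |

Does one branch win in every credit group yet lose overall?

No

Near-prime: Parkway 13/35 = 37.1%, Millbrook 22/45 = 48.9% → Millbrook
Subprime: Parkway 9/38 = 23.7%, Millbrook 14/38 = 36.8% → Millbrook
Prime: Parkway 26/37 = 70.3%, Millbrook 24/30 = 80.0% → Millbrook
Overall: Parkway 48/110 = 43.6%, Millbrook 60/113 = 53.1% → Millbrook
Millbrook wins overall and in every credit group — no reversal.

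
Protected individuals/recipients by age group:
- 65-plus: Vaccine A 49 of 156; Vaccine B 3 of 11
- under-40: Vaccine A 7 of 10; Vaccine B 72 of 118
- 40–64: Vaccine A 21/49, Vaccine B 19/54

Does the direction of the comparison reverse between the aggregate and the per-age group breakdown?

65-plus: Vaccine A 49/156 = 31.4%, Vaccine B 3/11 = 27.3% → Vaccine A
Under-40: Vaccine A 7/10 = 70.0%, Vaccine B 72/118 = 61.0% → Vaccine A
40–64: Vaccine A 21/49 = 42.9%, Vaccine B 19/54 = 35.2% → Vaccine A
Overall: Vaccine A 77/215 = 35.8%, Vaccine B 94/183 = 51.4% → Vaccine B
Vaccine A wins each age group but Vaccine B wins overall — the comparison reverses. Vaccine A's recipients skew toward 65-plus, which has a lower base rate.

Yes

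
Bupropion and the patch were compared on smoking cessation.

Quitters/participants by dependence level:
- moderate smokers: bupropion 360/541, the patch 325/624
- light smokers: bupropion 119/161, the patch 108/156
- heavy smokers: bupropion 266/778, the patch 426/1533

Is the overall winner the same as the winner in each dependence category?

Moderate smokers: bupropion 360/541 = 66.5%, the patch 325/624 = 52.1% → bupropion
Light smokers: bupropion 119/161 = 73.9%, the patch 108/156 = 69.2% → bupropion
Heavy smokers: bupropion 266/778 = 34.2%, the patch 426/1533 = 27.8% → bupropion
Overall: bupropion 745/1480 = 50.3%, the patch 859/2313 = 37.1% → bupropion
Bupropion wins overall and in every dependence group — no reversal.

Yes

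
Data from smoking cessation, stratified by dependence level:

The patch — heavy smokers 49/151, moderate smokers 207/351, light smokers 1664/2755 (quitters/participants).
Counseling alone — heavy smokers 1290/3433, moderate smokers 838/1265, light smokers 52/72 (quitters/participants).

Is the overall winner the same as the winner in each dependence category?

No

Heavy smokers: the patch 49/151 = 32.5%, counseling alone 1290/3433 = 37.6% → counseling alone
Moderate smokers: the patch 207/351 = 59.0%, counseling alone 838/1265 = 66.2% → counseling alone
Light smokers: the patch 1664/2755 = 60.4%, counseling alone 52/72 = 72.2% → counseling alone
Overall: the patch 1920/3257 = 58.9%, counseling alone 2180/4770 = 45.7% → the patch
Counseling alone wins each dependence group but the patch wins overall — the comparison reverses. Counseling alone's participants skew toward heavy smokers, which has a lower base rate.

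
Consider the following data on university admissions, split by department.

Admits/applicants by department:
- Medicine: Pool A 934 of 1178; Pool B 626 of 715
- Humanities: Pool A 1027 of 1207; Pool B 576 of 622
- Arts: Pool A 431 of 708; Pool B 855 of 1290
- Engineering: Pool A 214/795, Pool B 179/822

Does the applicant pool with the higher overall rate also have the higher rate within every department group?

No

Medicine: Pool A 934/1178 = 79.3%, Pool B 626/715 = 87.6% → Pool B
Humanities: Pool A 1027/1207 = 85.1%, Pool B 576/622 = 92.6% → Pool B
Arts: Pool A 431/708 = 60.9%, Pool B 855/1290 = 66.3% → Pool B
Engineering: Pool A 214/795 = 26.9%, Pool B 179/822 = 21.8% → Pool A
Overall: Pool A 2606/3888 = 67.0%, Pool B 2236/3449 = 64.8% → Pool A
Neither sweeps: Pool A wins 1 of 4 groups, Pool B wins 3. Pool A wins overall but not every group — no Simpson reversal.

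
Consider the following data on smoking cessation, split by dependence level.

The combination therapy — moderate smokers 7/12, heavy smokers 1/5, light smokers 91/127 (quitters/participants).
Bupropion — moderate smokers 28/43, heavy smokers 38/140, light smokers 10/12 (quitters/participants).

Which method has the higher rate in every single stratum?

bupropion

Moderate smokers: the combination therapy 7/12 = 58.3%, bupropion 28/43 = 65.1% → bupropion
Heavy smokers: the combination therapy 1/5 = 20.0%, bupropion 38/140 = 27.1% → bupropion
Light smokers: the combination therapy 91/127 = 71.7%, bupropion 10/12 = 83.3% → bupropion
Bupropion has the higher rate in all 3 groups.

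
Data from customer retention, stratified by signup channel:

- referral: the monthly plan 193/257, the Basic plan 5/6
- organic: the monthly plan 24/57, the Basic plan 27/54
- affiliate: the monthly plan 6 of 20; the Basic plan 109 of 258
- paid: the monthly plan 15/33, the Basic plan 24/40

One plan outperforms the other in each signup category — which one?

Referral: the monthly plan 193/257 = 75.1%, the Basic plan 5/6 = 83.3% → the Basic plan
Organic: the monthly plan 24/57 = 42.1%, the Basic plan 27/54 = 50.0% → the Basic plan
Affiliate: the monthly plan 6/20 = 30.0%, the Basic plan 109/258 = 42.2% → the Basic plan
Paid: the monthly plan 15/33 = 45.5%, the Basic plan 24/40 = 60.0% → the Basic plan
The Basic plan has the higher rate in all 4 groups.

the Basic plan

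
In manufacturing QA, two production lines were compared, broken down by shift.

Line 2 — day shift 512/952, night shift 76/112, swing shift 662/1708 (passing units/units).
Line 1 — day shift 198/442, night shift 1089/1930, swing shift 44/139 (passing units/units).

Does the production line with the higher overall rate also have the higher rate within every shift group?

No

Day shift: Line 2 512/952 = 53.8%, Line 1 198/442 = 44.8% → Line 2
Night shift: Line 2 76/112 = 67.9%, Line 1 1089/1930 = 56.4% → Line 2
Swing shift: Line 2 662/1708 = 38.8%, Line 1 44/139 = 31.7% → Line 2
Overall: Line 2 1250/2772 = 45.1%, Line 1 1331/2511 = 53.0% → Line 1
Line 2 wins each shift group but Line 1 wins overall — the comparison reverses. Line 2's units skew toward swing shift, which has a lower base rate.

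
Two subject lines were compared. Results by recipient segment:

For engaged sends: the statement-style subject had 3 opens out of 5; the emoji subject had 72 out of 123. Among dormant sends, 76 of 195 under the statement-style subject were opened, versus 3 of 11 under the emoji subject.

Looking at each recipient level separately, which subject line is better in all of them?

Engaged: the statement-style subject 3/5 = 60.0%, the emoji subject 72/123 = 58.5% → the statement-style subject
Dormant: the statement-style subject 76/195 = 39.0%, the emoji subject 3/11 = 27.3% → the statement-style subject
The statement-style subject has the higher rate in both groups.

the statement-style subject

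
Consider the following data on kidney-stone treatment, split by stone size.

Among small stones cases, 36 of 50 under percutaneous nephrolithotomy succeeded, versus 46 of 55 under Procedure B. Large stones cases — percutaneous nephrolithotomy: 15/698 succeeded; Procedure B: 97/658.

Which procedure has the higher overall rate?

Procedure B

Small stones: percutaneous nephrolithotomy 36/50 = 72.0%, Procedure B 46/55 = 83.6% → Procedure B
Large stones: percutaneous nephrolithotomy 15/698 = 2.1%, Procedure B 97/658 = 14.7% → Procedure B
Overall: percutaneous nephrolithotomy 51/748 = 6.8%, Procedure B 143/713 = 20.1% → Procedure B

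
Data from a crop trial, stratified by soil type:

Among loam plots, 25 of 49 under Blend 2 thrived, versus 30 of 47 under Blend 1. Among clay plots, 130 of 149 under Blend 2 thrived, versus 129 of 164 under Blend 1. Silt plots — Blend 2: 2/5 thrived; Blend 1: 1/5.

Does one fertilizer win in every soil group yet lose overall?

No

Loam: Blend 2 25/49 = 51.0%, Blend 1 30/47 = 63.8% → Blend 1
Clay: Blend 2 130/149 = 87.2%, Blend 1 129/164 = 78.7% → Blend 2
Silt: Blend 2 2/5 = 40.0%, Blend 1 1/5 = 20.0% → Blend 2
Overall: Blend 2 157/203 = 77.3%, Blend 1 160/216 = 74.1% → Blend 2
Neither sweeps: Blend 2 wins 2 of 3 groups, Blend 1 wins 1. Blend 2 wins overall but not every group — no Simpson reversal.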